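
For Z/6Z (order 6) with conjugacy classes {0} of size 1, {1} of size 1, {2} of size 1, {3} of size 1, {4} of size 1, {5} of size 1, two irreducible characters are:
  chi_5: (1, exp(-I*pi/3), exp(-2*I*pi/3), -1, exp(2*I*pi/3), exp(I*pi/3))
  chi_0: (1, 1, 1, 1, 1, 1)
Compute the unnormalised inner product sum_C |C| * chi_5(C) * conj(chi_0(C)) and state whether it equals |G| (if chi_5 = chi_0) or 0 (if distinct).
Sum = 0; so <chi_5, chi_0> = 0 (distinct irreducibles are orthogonal).

Reasoning: Compute term by term over conjugacy classes (|C| * chi_5(C) * conj(chi_0(C))):
  1*(1)*conj(1) + 1*(exp(-I*pi/3))*conj(1) + 1*(exp(-2*I*pi/3))*conj(1) + 1*(-1)*conj(1) + 1*(exp(2*I*pi/3))*conj(1) + 1*(exp(I*pi/3))*conj(1)
  = (1) + (exp(-I*pi/3)) + (exp(-2*I*pi/3)) + (-1) + (exp(2*I*pi/3)) + (exp(I*pi/3))
  = 0.
(Exp terms are combined using exp(i*s)*conj(exp(i*t)) = exp(i*(s-t)), and sums of them are collapsed using the identity that for every m > 1 the m distinct m-th roots of unity sum to 0, e.g. 1 + exp(2*I*pi/3) + exp(-2*I*pi/3) = 0.)
Dividing by |G| = 6 gives 0/6 = 0, matching the row-orthogonality relation <chi_5, chi_0> = [chi_5 = chi_0].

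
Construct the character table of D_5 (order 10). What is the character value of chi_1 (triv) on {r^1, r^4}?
Conjugacy classes: {e} of size 1, {r^1, r^4} of size 2, {r^2, r^3} of size 2, {s, sr, ..., sr^4} of size 5.
Character table:
  irrep \ class              {e} (size 1)  {r^1, r^4} (size 2)  {r^2, r^3} (size 2)  {s, sr, ..., sr^4} (size 5)
  chi_1 (triv)               1             1                    1                    1                          
  chi_2 (sign: r->1, s->-1)  1             1                    1                    -1                         
  chi_3 (2d, j=1)            2             -1/2 + sqrt(5)/2     -sqrt(5)/2 - 1/2     0                          
  chi_4 (2d, j=2)            2             -sqrt(5)/2 - 1/2     -1/2 + sqrt(5)/2     0                          

Spot check: chi_1 (triv) on {r^1, r^4} = 1.

Proof sketch: D_5 has order 2*5 = 10 with 4 conjugacy classes, hence 4 irreducibles. Sum of squared dims 1 + 1 + 4 + 4 = 10 = |G|. Linear characters come from the abelianisation; the 2-dimensional irreps have character r^k -> 2*cos(2*pi*j*k/5), reflections -> 0.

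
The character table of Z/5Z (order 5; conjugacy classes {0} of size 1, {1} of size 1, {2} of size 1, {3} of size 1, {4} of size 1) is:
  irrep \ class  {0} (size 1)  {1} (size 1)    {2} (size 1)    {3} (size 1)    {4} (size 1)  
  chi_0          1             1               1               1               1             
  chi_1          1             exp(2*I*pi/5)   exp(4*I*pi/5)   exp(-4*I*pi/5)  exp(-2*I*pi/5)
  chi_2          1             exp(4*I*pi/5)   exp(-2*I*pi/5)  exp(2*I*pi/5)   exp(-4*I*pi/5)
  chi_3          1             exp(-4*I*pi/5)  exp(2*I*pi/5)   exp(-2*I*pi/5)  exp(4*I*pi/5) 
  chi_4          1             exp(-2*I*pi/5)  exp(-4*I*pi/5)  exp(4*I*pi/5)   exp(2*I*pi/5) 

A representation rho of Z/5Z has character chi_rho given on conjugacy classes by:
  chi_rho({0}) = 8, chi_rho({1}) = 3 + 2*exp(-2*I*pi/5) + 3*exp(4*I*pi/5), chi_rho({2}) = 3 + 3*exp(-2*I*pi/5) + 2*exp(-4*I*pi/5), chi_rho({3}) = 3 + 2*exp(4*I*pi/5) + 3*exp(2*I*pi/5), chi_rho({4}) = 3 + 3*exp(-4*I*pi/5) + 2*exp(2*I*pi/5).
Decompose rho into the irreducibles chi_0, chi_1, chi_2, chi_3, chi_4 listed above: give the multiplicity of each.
Multiplicities: chi_0: 3, chi_1: 0, chi_2: 3, chi_3: 0, chi_4: 2.

Working: Use <chi_rho, chi> = (1/|G|) sum_C |C| * chi_rho(C) * conj(chi(C)) with |G| = 5 for each irreducible chi in the table:
  <chi_rho, chi_0> = (1/5)[1*(8)*conj(1) + 1*(3 + 2*exp(-2*I*pi/5) + 3*exp(4*I*pi/5))*conj(1) + 1*(3 + 3*exp(-2*I*pi/5) + 2*exp(-4*I*pi/5))*conj(1) + 1*(3 + 2*exp(4*I*pi/5) + 3*exp(2*I*pi/5))*conj(1) + 1*(3 + 3*exp(-4*I*pi/5) + 2*exp(2*I*pi/5))*conj(1)]
      = (1/5)[(8) + (3 + 2*exp(-2*I*pi/5) + 3*exp(4*I*pi/5)) + (3 + 3*exp(-2*I*pi/5) + 2*exp(-4*I*pi/5)) + (3 + 2*exp(4*I*pi/5) + 3*exp(2*I*pi/5)) + (3 + 3*exp(-4*I*pi/5) + 2*exp(2*I*pi/5))] = 15/5 = 3
  <chi_rho, chi_1> = (1/5)[1*(8)*conj(1) + 1*(3 + 2*exp(-2*I*pi/5) + 3*exp(4*I*pi/5))*conj(exp(2*I*pi/5)) + 1*(3 + 3*exp(-2*I*pi/5) + 2*exp(-4*I*pi/5))*conj(exp(4*I*pi/5)) + 1*(3 + 2*exp(4*I*pi/5) + 3*exp(2*I*pi/5))*conj(exp(-4*I*pi/5)) + 1*(3 + 3*exp(-4*I*pi/5) + 2*exp(2*I*pi/5))*conj(exp(-2*I*pi/5))]
      = (1/5)[(8) + (3*exp(-2*I*pi/5) + 2*exp(-4*I*pi/5) + 3*exp(2*I*pi/5)) + (3*exp(-4*I*pi/5) + 3*exp(4*I*pi/5) + 2*exp(2*I*pi/5)) + (2*exp(-2*I*pi/5) + 3*exp(-4*I*pi/5) + 3*exp(4*I*pi/5)) + (3*exp(-2*I*pi/5) + 2*exp(4*I*pi/5) + 3*exp(2*I*pi/5))] = 0/5 = 0
  <chi_rho, chi_2> = (1/5)[1*(8)*conj(1) + 1*(3 + 2*exp(-2*I*pi/5) + 3*exp(4*I*pi/5))*conj(exp(4*I*pi/5)) + 1*(3 + 3*exp(-2*I*pi/5) + 2*exp(-4*I*pi/5))*conj(exp(-2*I*pi/5)) + 1*(3 + 2*exp(4*I*pi/5) + 3*exp(2*I*pi/5))*conj(exp(2*I*pi/5)) + 1*(3 + 3*exp(-4*I*pi/5) + 2*exp(2*I*pi/5))*conj(exp(-4*I*pi/5))]
      = (1/5)[(8) + (3 + 3*exp(-4*I*pi/5) + 2*exp(4*I*pi/5)) + (3 + 2*exp(-2*I*pi/5) + 3*exp(2*I*pi/5)) + (3 + 3*exp(-2*I*pi/5) + 2*exp(2*I*pi/5)) + (3 + 2*exp(-4*I*pi/5) + 3*exp(4*I*pi/5))] = 15/5 = 3
  <chi_rho, chi_3> = (1/5)[1*(8)*conj(1) + 1*(3 + 2*exp(-2*I*pi/5) + 3*exp(4*I*pi/5))*conj(exp(-4*I*pi/5)) + 1*(3 + 3*exp(-2*I*pi/5) + 2*exp(-4*I*pi/5))*conj(exp(2*I*pi/5)) + 1*(3 + 2*exp(4*I*pi/5) + 3*exp(2*I*pi/5))*conj(exp(-2*I*pi/5)) + 1*(3 + 3*exp(-4*I*pi/5) + 2*exp(2*I*pi/5))*conj(exp(4*I*pi/5))]
      = (1/5)[(8) + (3*exp(-2*I*pi/5) + 3*exp(4*I*pi/5) + 2*exp(2*I*pi/5)) + (3*exp(-2*I*pi/5) + 3*exp(-4*I*pi/5) + 2*exp(4*I*pi/5)) + (2*exp(-4*I*pi/5) + 3*exp(4*I*pi/5) + 3*exp(2*I*pi/5)) + (2*exp(-2*I*pi/5) + 3*exp(-4*I*pi/5) + 3*exp(2*I*pi/5))] = 0/5 = 0
  <chi_rho, chi_4> = (1/5)[1*(8)*conj(1) + 1*(3 + 2*exp(-2*I*pi/5) + 3*exp(4*I*pi/5))*conj(exp(-2*I*pi/5)) + 1*(3 + 3*exp(-2*I*pi/5) + 2*exp(-4*I*pi/5))*conj(exp(-4*I*pi/5)) + 1*(3 + 2*exp(4*I*pi/5) + 3*exp(2*I*pi/5))*conj(exp(4*I*pi/5)) + 1*(3 + 3*exp(-4*I*pi/5) + 2*exp(2*I*pi/5))*conj(exp(2*I*pi/5))]
      = (1/5)[(8) + (2 + 3*exp(-4*I*pi/5) + 3*exp(2*I*pi/5)) + (2 + 3*exp(4*I*pi/5) + 3*exp(2*I*pi/5)) + (2 + 3*exp(-2*I*pi/5) + 3*exp(-4*I*pi/5)) + (2 + 3*exp(-2*I*pi/5) + 3*exp(4*I*pi/5))] = 10/5 = 2
(Exp terms are combined using exp(i*s)*conj(exp(i*t)) = exp(i*(s-t)), and sums of them are collapsed using the identity that for every m > 1 the m distinct m-th roots of unity sum to 0, e.g. 1 + exp(2*I*pi/3) + exp(-2*I*pi/3) = 0.)
Dimension check: dim(rho) = sum (mult * dim) = 3*1 + 0*1 + 3*1 + 0*1 + 2*1 = 8 = chi_rho(e) = 8.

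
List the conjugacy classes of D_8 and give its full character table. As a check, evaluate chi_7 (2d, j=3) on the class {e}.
Conjugacy classes: {e} of size 1, {r^4} of size 1, {r^1, r^7} of size 2, {r^2, r^6} of size 2, {r^3, r^5} of size 2, {s, sr^2, ...} of size 4, {sr, sr^3, ...} of size 4.
Character table:
  irrep \ class              {e} (size 1)  {r^4} (size 1)  {r^1, r^7} (size 2)  {r^2, r^6} (size 2)  {r^3, r^5} (size 2)  {s, sr^2, ...} (size 4)  {sr, sr^3, ...} (size 4)
  chi_1 (triv)               1             1               1                    1                    1                    1                        1                       
  chi_2 (sign: r->1, s->-1)  1             1               1                    1                    1                    -1                       -1                      
  chi_3 (r->-1, s->1)        1             1               -1                   1                    -1                   1                        -1                      
  chi_4 (r->-1, s->-1)       1             1               -1                   1                    -1                   -1                       1                       
  chi_5 (2d, j=1)            2             -2              sqrt(2)              0                    -sqrt(2)             0                        0                       
  chi_6 (2d, j=2)            2             2               0                    -2                   0                    0                        0                       
  chi_7 (2d, j=3)            2             -2              -sqrt(2)             0                    sqrt(2)              0                        0                       

Spot check: chi_7 (2d, j=3) on {e} = 2.

Reasoning: D_8 has order 2*8 = 16 with 7 conjugacy classes, hence 7 irreducibles. Sum of squared dims 1 + 1 + 1 + 1 + 4 + 4 + 4 = 16 = |G|. Linear characters come from the abelianisation; the 2-dimensional irreps have character r^k -> 2*cos(2*pi*j*k/8), reflections -> 0.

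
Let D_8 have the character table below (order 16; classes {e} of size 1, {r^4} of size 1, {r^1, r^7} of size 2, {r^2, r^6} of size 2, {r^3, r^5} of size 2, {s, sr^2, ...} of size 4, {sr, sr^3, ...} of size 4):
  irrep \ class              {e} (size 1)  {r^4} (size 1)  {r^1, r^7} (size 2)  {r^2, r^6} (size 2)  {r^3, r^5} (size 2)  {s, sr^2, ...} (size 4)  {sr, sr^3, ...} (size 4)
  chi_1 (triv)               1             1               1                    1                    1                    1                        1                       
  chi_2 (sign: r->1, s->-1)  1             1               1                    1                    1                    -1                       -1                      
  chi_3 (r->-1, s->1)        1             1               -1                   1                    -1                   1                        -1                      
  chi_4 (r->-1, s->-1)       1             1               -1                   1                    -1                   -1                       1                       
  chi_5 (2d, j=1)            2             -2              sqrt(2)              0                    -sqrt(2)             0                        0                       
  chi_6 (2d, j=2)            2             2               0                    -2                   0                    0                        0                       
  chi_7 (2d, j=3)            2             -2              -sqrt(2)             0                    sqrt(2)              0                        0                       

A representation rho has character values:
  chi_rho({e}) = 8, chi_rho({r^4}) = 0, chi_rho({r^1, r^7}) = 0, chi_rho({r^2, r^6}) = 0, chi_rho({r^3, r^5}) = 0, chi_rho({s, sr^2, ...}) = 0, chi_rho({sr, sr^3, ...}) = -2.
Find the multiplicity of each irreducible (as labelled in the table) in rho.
Multiplicities: chi_1: 0, chi_2: 1, chi_3: 1, chi_4: 0, chi_5: 1, chi_6: 1, chi_7: 1.

Reasoning: Use <chi_rho, chi> = (1/|G|) sum_C |C| * chi_rho(C) * conj(chi(C)) with |G| = 16 for each irreducible chi in the table:
  <chi_rho, chi_1> = (1/16)[1*(8)*conj(1) + 1*(0)*conj(1) + 2*(0)*conj(1) + 2*(0)*conj(1) + 2*(0)*conj(1) + 4*(0)*conj(1) + 4*(-2)*conj(1)]
      = (1/16)[(8) + (0) + (0) + (0) + (0) + (0) + (-8)] = 0/16 = 0
  <chi_rho, chi_2> = (1/16)[1*(8)*conj(1) + 1*(0)*conj(1) + 2*(0)*conj(1) + 2*(0)*conj(1) + 2*(0)*conj(1) + 4*(0)*conj(-1) + 4*(-2)*conj(-1)]
      = (1/16)[(8) + (0) + (0) + (0) + (0) + (0) + (8)] = 16/16 = 1
  <chi_rho, chi_3> = (1/16)[1*(8)*conj(1) + 1*(0)*conj(1) + 2*(0)*conj(-1) + 2*(0)*conj(1) + 2*(0)*conj(-1) + 4*(0)*conj(1) + 4*(-2)*conj(-1)]
      = (1/16)[(8) + (0) + (0) + (0) + (0) + (0) + (8)] = 16/16 = 1
  <chi_rho, chi_4> = (1/16)[1*(8)*conj(1) + 1*(0)*conj(1) + 2*(0)*conj(-1) + 2*(0)*conj(1) + 2*(0)*conj(-1) + 4*(0)*conj(-1) + 4*(-2)*conj(1)]
      = (1/16)[(8) + (0) + (0) + (0) + (0) + (0) + (-8)] = 0/16 = 0
  <chi_rho, chi_5> = (1/16)[1*(8)*conj(2) + 1*(0)*conj(-2) + 2*(0)*conj(sqrt(2)) + 2*(0)*conj(0) + 2*(0)*conj(-sqrt(2)) + 4*(0)*conj(0) + 4*(-2)*conj(0)]
      = (1/16)[(16) + (0) + (0) + (0) + (0) + (0) + (0)] = 16/16 = 1
  <chi_rho, chi_6> = (1/16)[1*(8)*conj(2) + 1*(0)*conj(2) + 2*(0)*conj(0) + 2*(0)*conj(-2) + 2*(0)*conj(0) + 4*(0)*conj(0) + 4*(-2)*conj(0)]
      = (1/16)[(16) + (0) + (0) + (0) + (0) + (0) + (0)] = 16/16 = 1
  <chi_rho, chi_7> = (1/16)[1*(8)*conj(2) + 1*(0)*conj(-2) + 2*(0)*conj(-sqrt(2)) + 2*(0)*conj(0) + 2*(0)*conj(sqrt(2)) + 4*(0)*conj(0) + 4*(-2)*conj(0)]
      = (1/16)[(16) + (0) + (0) + (0) + (0) + (0) + (0)] = 16/16 = 1
Dimension check: dim(rho) = sum (mult * dim) = 0*1 + 1*1 + 1*1 + 0*1 + 1*2 + 1*2 + 1*2 = 8 = chi_rho(e) = 8.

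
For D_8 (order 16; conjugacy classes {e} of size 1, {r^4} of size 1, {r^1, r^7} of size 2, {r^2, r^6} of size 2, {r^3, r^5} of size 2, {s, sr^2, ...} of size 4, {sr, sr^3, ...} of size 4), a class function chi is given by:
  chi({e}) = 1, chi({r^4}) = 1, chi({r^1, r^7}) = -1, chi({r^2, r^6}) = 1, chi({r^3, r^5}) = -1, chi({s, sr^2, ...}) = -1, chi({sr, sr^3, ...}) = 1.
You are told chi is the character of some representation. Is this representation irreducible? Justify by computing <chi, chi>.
Irreducible: <chi, chi> = 1.

Explanation: <chi, chi> = (1/|G|) sum_C |C| * |chi(C)|^2 = (1/16)[1*|1|^2 + 1*|1|^2 + 2*|-1|^2 + 2*|1|^2 + 2*|-1|^2 + 4*|-1|^2 + 4*|1|^2]
  = (1/16)[(1) + (1) + (2) + (2) + (2) + (4) + (4)] = 16/16 = 1.
A character is irreducible iff <chi, chi> = 1, so this representation is irreducible.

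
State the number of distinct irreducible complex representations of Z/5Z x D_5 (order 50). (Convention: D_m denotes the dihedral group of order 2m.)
20

Solution. The number of irreducible complex representations of a finite group equals its number of conjugacy classes. For a direct product, #classes(G x H) = #classes(G) * #classes(H). Z/5Z has 5 classes (abelian), D_5 has 4 classes, so 5 * 4 = 20, so Z/5Z x D_5 (order 50) has exactly 20 irreducible complex representations.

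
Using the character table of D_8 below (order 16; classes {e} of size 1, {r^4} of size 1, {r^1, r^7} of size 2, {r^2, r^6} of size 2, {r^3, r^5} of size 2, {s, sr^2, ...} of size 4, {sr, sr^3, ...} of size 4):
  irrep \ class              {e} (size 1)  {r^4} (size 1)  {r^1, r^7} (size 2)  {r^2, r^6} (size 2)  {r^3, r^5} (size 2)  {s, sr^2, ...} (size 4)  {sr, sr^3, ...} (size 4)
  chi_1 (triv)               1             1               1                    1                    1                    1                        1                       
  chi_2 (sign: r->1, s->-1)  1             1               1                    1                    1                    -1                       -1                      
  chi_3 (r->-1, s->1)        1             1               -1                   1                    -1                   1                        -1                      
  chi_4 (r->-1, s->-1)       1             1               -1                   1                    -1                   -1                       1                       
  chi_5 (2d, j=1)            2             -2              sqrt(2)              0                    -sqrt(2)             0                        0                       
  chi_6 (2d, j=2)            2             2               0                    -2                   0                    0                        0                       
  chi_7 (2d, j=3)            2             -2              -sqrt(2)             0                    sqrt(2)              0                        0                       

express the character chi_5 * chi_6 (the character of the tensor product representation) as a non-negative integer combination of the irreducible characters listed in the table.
chi_5 tensor chi_6 = chi_5 + chi_7 (all other irreducibles have multiplicity 0).

Proof sketch: The character of a tensor product is the pointwise product (chi_5 * chi_6)(C) = chi_5(C) * chi_6(C):
  {e}: (2)*(2), {r^4}: (-2)*(2), {r^1, r^7}: (sqrt(2))*(0), {r^2, r^6}: (0)*(-2), {r^3, r^5}: (-sqrt(2))*(0), {s, sr^2, ...}: (0)*(0), {sr, sr^3, ...}: (0)*(0)
so (chi_5 * chi_6) takes values
  {e} -> 4, {r^4} -> -4, {r^1, r^7} -> 0, {r^2, r^6} -> 0, {r^3, r^5} -> 0, {s, sr^2, ...} -> 0, {sr, sr^3, ...} -> 0.
Now take the inner product of this character with each irreducible chi from the table, <chi_5*chi_6, chi> = (1/16) sum_C |C| (chi_5*chi_6)(C) conj(chi(C)):
  <chi_5*chi_6, chi_1> = (1/16)[1*(4)*conj(1) + 1*(-4)*conj(1) + 2*(0)*conj(1) + 2*(0)*conj(1) + 2*(0)*conj(1) + 4*(0)*conj(1) + 4*(0)*conj(1)]
      = (1/16)[(4) + (-4) + (0) + (0) + (0) + (0) + (0)] = 0/16 = 0
  <chi_5*chi_6, chi_2> = (1/16)[1*(4)*conj(1) + 1*(-4)*conj(1) + 2*(0)*conj(1) + 2*(0)*conj(1) + 2*(0)*conj(1) + 4*(0)*conj(-1) + 4*(0)*conj(-1)]
      = (1/16)[(4) + (-4) + (0) + (0) + (0) + (0) + (0)] = 0/16 = 0
  <chi_5*chi_6, chi_3> = (1/16)[1*(4)*conj(1) + 1*(-4)*conj(1) + 2*(0)*conj(-1) + 2*(0)*conj(1) + 2*(0)*conj(-1) + 4*(0)*conj(1) + 4*(0)*conj(-1)]
      = (1/16)[(4) + (-4) + (0) + (0) + (0) + (0) + (0)] = 0/16 = 0
  <chi_5*chi_6, chi_4> = (1/16)[1*(4)*conj(1) + 1*(-4)*conj(1) + 2*(0)*conj(-1) + 2*(0)*conj(1) + 2*(0)*conj(-1) + 4*(0)*conj(-1) + 4*(0)*conj(1)]
      = (1/16)[(4) + (-4) + (0) + (0) + (0) + (0) + (0)] = 0/16 = 0
  <chi_5*chi_6, chi_5> = (1/16)[1*(4)*conj(2) + 1*(-4)*conj(-2) + 2*(0)*conj(sqrt(2)) + 2*(0)*conj(0) + 2*(0)*conj(-sqrt(2)) + 4*(0)*conj(0) + 4*(0)*conj(0)]
      = (1/16)[(8) + (8) + (0) + (0) + (0) + (0) + (0)] = 16/16 = 1
  <chi_5*chi_6, chi_6> = (1/16)[1*(4)*conj(2) + 1*(-4)*conj(2) + 2*(0)*conj(0) + 2*(0)*conj(-2) + 2*(0)*conj(0) + 4*(0)*conj(0) + 4*(0)*conj(0)]
      = (1/16)[(8) + (-8) + (0) + (0) + (0) + (0) + (0)] = 0/16 = 0
  <chi_5*chi_6, chi_7> = (1/16)[1*(4)*conj(2) + 1*(-4)*conj(-2) + 2*(0)*conj(-sqrt(2)) + 2*(0)*conj(0) + 2*(0)*conj(sqrt(2)) + 4*(0)*conj(0) + 4*(0)*conj(0)]
      = (1/16)[(8) + (8) + (0) + (0) + (0) + (0) + (0)] = 16/16 = 1
Hence the multiplicities are chi_5: 1, chi_7: 1. Dimension check: dim(chi_5)*dim(chi_6) = 2*2 = 4 and sum (mult * dim) = 1*2 + 1*2 = 4.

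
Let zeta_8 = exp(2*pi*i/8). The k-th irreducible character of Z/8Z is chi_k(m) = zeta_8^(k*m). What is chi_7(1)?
chi_7(1) = zeta_8^7 = exp(-I*pi/4)

Why: chi_7(1) = zeta_8^(7*1) = zeta_8^7. Since zeta_8^8 = 1, this equals zeta_8^7 = exp(2*pi*i*7/8) = exp(-I*pi/4).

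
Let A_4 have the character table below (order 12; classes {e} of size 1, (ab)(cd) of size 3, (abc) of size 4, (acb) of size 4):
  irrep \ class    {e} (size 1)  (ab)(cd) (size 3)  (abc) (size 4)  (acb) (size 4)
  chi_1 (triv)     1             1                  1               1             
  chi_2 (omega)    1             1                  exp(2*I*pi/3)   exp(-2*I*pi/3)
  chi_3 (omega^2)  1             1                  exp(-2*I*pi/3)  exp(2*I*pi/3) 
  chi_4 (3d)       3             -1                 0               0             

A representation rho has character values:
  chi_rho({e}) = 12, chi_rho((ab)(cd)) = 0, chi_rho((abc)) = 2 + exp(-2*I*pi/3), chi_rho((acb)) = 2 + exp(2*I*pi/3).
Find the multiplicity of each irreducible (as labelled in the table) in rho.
Multiplicities: chi_1: 2, chi_2: 0, chi_3: 1, chi_4: 3.

Derivation: Use <chi_rho, chi> = (1/|G|) sum_C |C| * chi_rho(C) * conj(chi(C)) with |G| = 12 for each irreducible chi in the table:
  <chi_rho, chi_1> = (1/12)[1*(12)*conj(1) + 3*(0)*conj(1) + 4*(2 + exp(-2*I*pi/3))*conj(1) + 4*(2 + exp(2*I*pi/3))*conj(1)]
      = (1/12)[(12) + (0) + (8 + 4*exp(-2*I*pi/3)) + (8 + 4*exp(2*I*pi/3))] = 24/12 = 2
  <chi_rho, chi_2> = (1/12)[1*(12)*conj(1) + 3*(0)*conj(1) + 4*(2 + exp(-2*I*pi/3))*conj(exp(2*I*pi/3)) + 4*(2 + exp(2*I*pi/3))*conj(exp(-2*I*pi/3))]
      = (1/12)[(12) + (0) + (8*exp(-2*I*pi/3) + 4*exp(2*I*pi/3)) + (4*exp(-2*I*pi/3) + 8*exp(2*I*pi/3))] = 0/12 = 0
  <chi_rho, chi_3> = (1/12)[1*(12)*conj(1) + 3*(0)*conj(1) + 4*(2 + exp(-2*I*pi/3))*conj(exp(-2*I*pi/3)) + 4*(2 + exp(2*I*pi/3))*conj(exp(2*I*pi/3))]
      = (1/12)[(12) + (0) + (4 + 8*exp(2*I*pi/3)) + (4 + 8*exp(-2*I*pi/3))] = 12/12 = 1
  <chi_rho, chi_4> = (1/12)[1*(12)*conj(3) + 3*(0)*conj(-1) + 4*(2 + exp(-2*I*pi/3))*conj(0) + 4*(2 + exp(2*I*pi/3))*conj(0)]
      = (1/12)[(36) + (0) + (0) + (0)] = 36/12 = 3
(Exp terms are combined using exp(i*s)*conj(exp(i*t)) = exp(i*(s-t)), and sums of them are collapsed using the identity that for every m > 1 the m distinct m-th roots of unity sum to 0, e.g. 1 + exp(2*I*pi/3) + exp(-2*I*pi/3) = 0.)
Dimension check: dim(rho) = sum (mult * dim) = 2*1 + 0*1 + 1*1 + 3*3 = 12 = chi_rho(e) = 12.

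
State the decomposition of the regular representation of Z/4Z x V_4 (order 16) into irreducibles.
Each irreducible V_i of dimension d_i appears with multiplicity d_i, i.e. rho_reg = (direct sum over all irreducibles V_i) d_i V_i. The irreducible dimensions for Z/4Z x V_4 are 1, 1, 1, 1, 1, 1, 1, 1, 1, 1, 1, 1, 1, 1, 1, 1: 16 irreducibles of dimension 1, each with multiplicity 1. Total dimension 16*1*1 = 16 = |G|.

Why: General theorem: in the regular representation of a finite group G, each irreducible appears with multiplicity equal to its dimension. Check: dim(rho_reg) = sum d_i^2 = 1 + 1 + 1 + 1 + 1 + 1 + 1 + 1 + 1 + 1 + 1 + 1 + 1 + 1 + 1 + 1 = 16 = |G|.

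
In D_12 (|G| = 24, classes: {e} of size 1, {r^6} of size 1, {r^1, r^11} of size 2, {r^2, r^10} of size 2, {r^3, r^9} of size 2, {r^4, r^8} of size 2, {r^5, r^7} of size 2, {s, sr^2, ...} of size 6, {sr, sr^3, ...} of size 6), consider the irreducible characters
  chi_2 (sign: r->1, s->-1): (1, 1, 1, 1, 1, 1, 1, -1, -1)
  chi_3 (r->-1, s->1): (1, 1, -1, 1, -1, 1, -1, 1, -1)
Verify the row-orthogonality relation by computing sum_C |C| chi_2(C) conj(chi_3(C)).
Sum = 0; so <chi_2, chi_3> = 0 (distinct irreducibles are orthogonal).

Solution. Compute term by term over conjugacy classes (|C| * chi_2(C) * conj(chi_3(C))):
  1*(1)*conj(1) + 1*(1)*conj(1) + 2*(1)*conj(-1) + 2*(1)*conj(1) + 2*(1)*conj(-1) + 2*(1)*conj(1) + 2*(1)*conj(-1) + 6*(-1)*conj(1) + 6*(-1)*conj(-1)
  = (1) + (1) + (-2) + (2) + (-2) + (2) + (-2) + (-6) + (6)
  = 0.
Dividing by |G| = 24 gives 0/24 = 0, matching the row-orthogonality relation <chi_2, chi_3> = [chi_2 = chi_3].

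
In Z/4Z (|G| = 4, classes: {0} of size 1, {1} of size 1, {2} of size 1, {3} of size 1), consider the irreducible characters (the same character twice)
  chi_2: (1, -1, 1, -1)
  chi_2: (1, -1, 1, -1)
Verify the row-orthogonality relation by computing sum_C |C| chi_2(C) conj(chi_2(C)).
Sum = 4 = |G| = 4; so <chi_2, chi_2> = 1 (norm-1 confirms irreducibility).

Argument: Compute term by term over conjugacy classes (|C| * chi_2(C) * conj(chi_2(C))):
  1*(1)*conj(1) + 1*(-1)*conj(-1) + 1*(1)*conj(1) + 1*(-1)*conj(-1)
  = (1) + (1) + (1) + (1)
  = 4.
(Exp terms are combined using exp(i*s)*conj(exp(i*t)) = exp(i*(s-t)), and sums of them are collapsed using the identity that for every m > 1 the m distinct m-th roots of unity sum to 0, e.g. 1 + exp(2*I*pi/3) + exp(-2*I*pi/3) = 0.)
Dividing by |G| = 4 gives 4/4 = 1, matching the row-orthogonality relation <chi_2, chi_2> = [chi_2 = chi_2].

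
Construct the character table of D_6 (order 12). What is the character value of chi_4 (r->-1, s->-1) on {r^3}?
Conjugacy classes: {e} of size 1, {r^3} of size 1, {r^1, r^5} of size 2, {r^2, r^4} of size 2, {s, sr^2, ...} of size 3, {sr, sr^3, ...} of size 3.
Character table:
  irrep \ class              {e} (size 1)  {r^3} (size 1)  {r^1, r^5} (size 2)  {r^2, r^4} (size 2)  {s, sr^2, ...} (size 3)  {sr, sr^3, ...} (size 3)
  chi_1 (triv)               1             1               1                    1                    1                        1                       
  chi_2 (sign: r->1, s->-1)  1             1               1                    1                    -1                       -1                      
  chi_3 (r->-1, s->1)        1             -1              -1                   1                    1                        -1                      
  chi_4 (r->-1, s->-1)       1             -1              -1                   1                    -1                       1                       
  chi_5 (2d, j=1)            2             -2              1                    -1                   0                        0                       
  chi_6 (2d, j=2)            2             2               -1                   -1                   0                        0                       

Spot check: chi_4 (r->-1, s->-1) on {r^3} = -1.

Argument: D_6 has order 2*6 = 12 with 6 conjugacy classes, hence 6 irreducibles. Sum of squared dims 1 + 1 + 1 + 1 + 4 + 4 = 12 = |G|. Linear characters come from the abelianisation; the 2-dimensional irreps have character r^k -> 2*cos(2*pi*j*k/6), reflections -> 0.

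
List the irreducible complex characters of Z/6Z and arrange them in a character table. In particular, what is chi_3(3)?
Character table of Z/6Z (irreps indexed chi_0,...,chi_5 with chi_k(m) = zeta_6^(k*m), zeta_6 = exp(2*pi*i/6)):
  irrep \ class  {0} (size 1)  {1} (size 1)    {2} (size 1)    {3} (size 1)  {4} (size 1)    {5} (size 1)  
  chi_0          1             1               1               1             1               1             
  chi_1          1             exp(I*pi/3)     exp(2*I*pi/3)   -1            exp(-2*I*pi/3)  exp(-I*pi/3)  
  chi_2          1             exp(2*I*pi/3)   exp(-2*I*pi/3)  1             exp(2*I*pi/3)   exp(-2*I*pi/3)
  chi_3          1             -1              1               -1            1               -1            
  chi_4          1             exp(-2*I*pi/3)  exp(2*I*pi/3)   1             exp(-2*I*pi/3)  exp(2*I*pi/3) 
  chi_5          1             exp(-I*pi/3)    exp(-2*I*pi/3)  -1            exp(2*I*pi/3)   exp(I*pi/3)   

Spot check: chi_3(3) = zeta_6^(3*3) = zeta_6^9 = -1.

Explanation: Z/6Z is abelian, so all 6 irreducible complex representations are 1-dimensional. They are given by chi_k(m) = zeta_6^(k*m) for k = 0,...,5. Row orthogonality: sum_m chi_k(m) conj(chi_l(m)) = 6 * [k = l].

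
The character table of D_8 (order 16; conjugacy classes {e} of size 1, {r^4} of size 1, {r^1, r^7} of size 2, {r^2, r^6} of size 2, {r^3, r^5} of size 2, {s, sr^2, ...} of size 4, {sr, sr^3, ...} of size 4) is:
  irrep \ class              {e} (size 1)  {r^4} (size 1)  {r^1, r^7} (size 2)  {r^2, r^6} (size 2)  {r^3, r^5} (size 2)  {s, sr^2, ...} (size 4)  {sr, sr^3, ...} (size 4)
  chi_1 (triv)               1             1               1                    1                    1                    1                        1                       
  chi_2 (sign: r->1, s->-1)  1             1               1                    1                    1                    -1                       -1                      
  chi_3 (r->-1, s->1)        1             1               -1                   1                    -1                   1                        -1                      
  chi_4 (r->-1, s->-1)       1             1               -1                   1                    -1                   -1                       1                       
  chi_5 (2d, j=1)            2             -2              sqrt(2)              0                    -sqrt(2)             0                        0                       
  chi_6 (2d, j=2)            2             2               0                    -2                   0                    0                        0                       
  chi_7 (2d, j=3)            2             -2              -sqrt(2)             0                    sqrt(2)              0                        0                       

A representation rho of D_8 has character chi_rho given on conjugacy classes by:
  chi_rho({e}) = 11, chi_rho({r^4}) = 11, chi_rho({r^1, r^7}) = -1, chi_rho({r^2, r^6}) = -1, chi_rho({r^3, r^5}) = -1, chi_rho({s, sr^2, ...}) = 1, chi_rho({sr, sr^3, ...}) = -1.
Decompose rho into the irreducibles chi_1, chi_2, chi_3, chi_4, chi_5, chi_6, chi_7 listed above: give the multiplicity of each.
Multiplicities: chi_1: 1, chi_2: 1, chi_3: 2, chi_4: 1, chi_5: 0, chi_6: 3, chi_7: 0.

Proof sketch: Use <chi_rho, chi> = (1/|G|) sum_C |C| * chi_rho(C) * conj(chi(C)) with |G| = 16 for each irreducible chi in the table:
  <chi_rho, chi_1> = (1/16)[1*(11)*conj(1) + 1*(11)*conj(1) + 2*(-1)*conj(1) + 2*(-1)*conj(1) + 2*(-1)*conj(1) + 4*(1)*conj(1) + 4*(-1)*conj(1)]
      = (1/16)[(11) + (11) + (-2) + (-2) + (-2) + (4) + (-4)] = 16/16 = 1
  <chi_rho, chi_2> = (1/16)[1*(11)*conj(1) + 1*(11)*conj(1) + 2*(-1)*conj(1) + 2*(-1)*conj(1) + 2*(-1)*conj(1) + 4*(1)*conj(-1) + 4*(-1)*conj(-1)]
      = (1/16)[(11) + (11) + (-2) + (-2) + (-2) + (-4) + (4)] = 16/16 = 1
  <chi_rho, chi_3> = (1/16)[1*(11)*conj(1) + 1*(11)*conj(1) + 2*(-1)*conj(-1) + 2*(-1)*conj(1) + 2*(-1)*conj(-1) + 4*(1)*conj(1) + 4*(-1)*conj(-1)]
      = (1/16)[(11) + (11) + (2) + (-2) + (2) + (4) + (4)] = 32/16 = 2
  <chi_rho, chi_4> = (1/16)[1*(11)*conj(1) + 1*(11)*conj(1) + 2*(-1)*conj(-1) + 2*(-1)*conj(1) + 2*(-1)*conj(-1) + 4*(1)*conj(-1) + 4*(-1)*conj(1)]
      = (1/16)[(11) + (11) + (2) + (-2) + (2) + (-4) + (-4)] = 16/16 = 1
  <chi_rho, chi_5> = (1/16)[1*(11)*conj(2) + 1*(11)*conj(-2) + 2*(-1)*conj(sqrt(2)) + 2*(-1)*conj(0) + 2*(-1)*conj(-sqrt(2)) + 4*(1)*conj(0) + 4*(-1)*conj(0)]
      = (1/16)[(22) + (-22) + (-2*sqrt(2)) + (0) + (2*sqrt(2)) + (0) + (0)] = 0/16 = 0
  <chi_rho, chi_6> = (1/16)[1*(11)*conj(2) + 1*(11)*conj(2) + 2*(-1)*conj(0) + 2*(-1)*conj(-2) + 2*(-1)*conj(0) + 4*(1)*conj(0) + 4*(-1)*conj(0)]
      = (1/16)[(22) + (22) + (0) + (4) + (0) + (0) + (0)] = 48/16 = 3
  <chi_rho, chi_7> = (1/16)[1*(11)*conj(2) + 1*(11)*conj(-2) + 2*(-1)*conj(-sqrt(2)) + 2*(-1)*conj(0) + 2*(-1)*conj(sqrt(2)) + 4*(1)*conj(0) + 4*(-1)*conj(0)]
      = (1/16)[(22) + (-22) + (2*sqrt(2)) + (0) + (-2*sqrt(2)) + (0) + (0)] = 0/16 = 0
Dimension check: dim(rho) = sum (mult * dim) = 1*1 + 1*1 + 2*1 + 1*1 + 0*2 + 3*2 + 0*2 = 11 = chi_rho(e) = 11.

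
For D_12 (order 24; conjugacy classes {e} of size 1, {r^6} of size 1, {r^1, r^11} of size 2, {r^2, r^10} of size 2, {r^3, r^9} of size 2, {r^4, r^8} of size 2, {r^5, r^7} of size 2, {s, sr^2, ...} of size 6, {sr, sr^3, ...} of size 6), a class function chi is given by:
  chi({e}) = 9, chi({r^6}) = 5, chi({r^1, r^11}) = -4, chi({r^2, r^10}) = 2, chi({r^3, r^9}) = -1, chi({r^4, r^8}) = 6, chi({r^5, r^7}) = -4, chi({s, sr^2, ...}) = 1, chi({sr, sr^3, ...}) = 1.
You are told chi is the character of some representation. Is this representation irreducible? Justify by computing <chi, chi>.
Not irreducible (reducible): <chi, chi> = 11 > 1.

Working: <chi, chi> = (1/|G|) sum_C |C| * |chi(C)|^2 = (1/24)[1*|9|^2 + 1*|5|^2 + 2*|-4|^2 + 2*|2|^2 + 2*|-1|^2 + 2*|6|^2 + 2*|-4|^2 + 6*|1|^2 + 6*|1|^2]
  = (1/24)[(81) + (25) + (32) + (8) + (2) + (72) + (32) + (6) + (6)] = 264/24 = 11.
A character is irreducible iff <chi, chi> = 1, so this representation is reducible.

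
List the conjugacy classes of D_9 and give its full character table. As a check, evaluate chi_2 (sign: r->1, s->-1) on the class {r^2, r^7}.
Conjugacy classes: {e} of size 1, {r^1, r^8} of size 2, {r^2, r^7} of size 2, {r^3, r^6} of size 2, {r^4, r^5} of size 2, {s, sr, ..., sr^8} of size 9.
Character table:
  irrep \ class              {e} (size 1)  {r^1, r^8} (size 2)  {r^2, r^7} (size 2)  {r^3, r^6} (size 2)  {r^4, r^5} (size 2)  {s, sr, ..., sr^8} (size 9)
  chi_1 (triv)               1             1                    1                    1                    1                    1                          
  chi_2 (sign: r->1, s->-1)  1             1                    1                    1                    1                    -1                         
  chi_3 (2d, j=1)            2             2*cos(2*pi/9)        2*cos(4*pi/9)        -1                   -2*cos(pi/9)         0                          
  chi_4 (2d, j=2)            2             2*cos(4*pi/9)        -2*cos(pi/9)         -1                   2*cos(2*pi/9)        0                          
  chi_5 (2d, j=3)            2             -1                   -1                   2                    -1                   0                          
  chi_6 (2d, j=4)            2             -2*cos(pi/9)         2*cos(2*pi/9)        -1                   2*cos(4*pi/9)        0                          

Spot check: chi_2 (sign: r->1, s->-1) on {r^2, r^7} = 1.

D_9 has order 2*9 = 18 with 6 conjugacy classes, hence 6 irreducibles. Sum of squared dims 1 + 1 + 4 + 4 + 4 + 4 = 18 = |G|. Linear characters come from the abelianisation; the 2-dimensional irreps have character r^k -> 2*cos(2*pi*j*k/9), reflections -> 0.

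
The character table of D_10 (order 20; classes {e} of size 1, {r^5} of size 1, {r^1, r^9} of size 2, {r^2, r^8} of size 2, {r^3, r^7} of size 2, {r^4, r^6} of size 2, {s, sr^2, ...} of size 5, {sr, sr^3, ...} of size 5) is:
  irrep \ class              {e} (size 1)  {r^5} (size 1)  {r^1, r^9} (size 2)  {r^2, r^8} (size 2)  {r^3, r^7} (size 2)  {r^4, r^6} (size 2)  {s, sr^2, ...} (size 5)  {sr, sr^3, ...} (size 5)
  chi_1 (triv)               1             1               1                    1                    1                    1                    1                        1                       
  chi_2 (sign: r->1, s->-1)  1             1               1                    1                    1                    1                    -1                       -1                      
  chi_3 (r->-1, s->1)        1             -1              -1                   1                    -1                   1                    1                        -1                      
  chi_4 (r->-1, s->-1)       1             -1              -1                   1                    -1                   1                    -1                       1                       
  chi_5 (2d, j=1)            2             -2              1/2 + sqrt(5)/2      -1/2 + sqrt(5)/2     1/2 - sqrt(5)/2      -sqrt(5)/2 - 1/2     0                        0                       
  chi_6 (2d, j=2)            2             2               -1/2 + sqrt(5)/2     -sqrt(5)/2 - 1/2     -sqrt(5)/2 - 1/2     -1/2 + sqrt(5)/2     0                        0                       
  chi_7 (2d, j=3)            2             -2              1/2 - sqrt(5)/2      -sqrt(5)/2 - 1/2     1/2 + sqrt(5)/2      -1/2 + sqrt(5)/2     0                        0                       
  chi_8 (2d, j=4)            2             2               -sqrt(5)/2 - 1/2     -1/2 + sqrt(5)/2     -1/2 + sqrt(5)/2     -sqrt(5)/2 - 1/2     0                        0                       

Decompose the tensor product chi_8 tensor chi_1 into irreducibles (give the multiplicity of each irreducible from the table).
chi_8 tensor chi_1 = chi_8 (all other irreducibles have multiplicity 0).

Working: The character of a tensor product is the pointwise product (chi_8 * chi_1)(C) = chi_8(C) * chi_1(C):
  {e}: (2)*(1), {r^5}: (2)*(1), {r^1, r^9}: (-sqrt(5)/2 - 1/2)*(1), {r^2, r^8}: (-1/2 + sqrt(5)/2)*(1), {r^3, r^7}: (-1/2 + sqrt(5)/2)*(1), {r^4, r^6}: (-sqrt(5)/2 - 1/2)*(1), {s, sr^2, ...}: (0)*(1), {sr, sr^3, ...}: (0)*(1)
so (chi_8 * chi_1) takes values
  {e} -> 2, {r^5} -> 2, {r^1, r^9} -> -sqrt(5)/2 - 1/2, {r^2, r^8} -> -1/2 + sqrt(5)/2, {r^3, r^7} -> -1/2 + sqrt(5)/2, {r^4, r^6} -> -sqrt(5)/2 - 1/2, {s, sr^2, ...} -> 0, {sr, sr^3, ...} -> 0.
Now take the inner product of this character with each irreducible chi from the table, <chi_8*chi_1, chi> = (1/20) sum_C |C| (chi_8*chi_1)(C) conj(chi(C)):
  <chi_8*chi_1, chi_1> = (1/20)[1*(2)*conj(1) + 1*(2)*conj(1) + 2*(-sqrt(5)/2 - 1/2)*conj(1) + 2*(-1/2 + sqrt(5)/2)*conj(1) + 2*(-1/2 + sqrt(5)/2)*conj(1) + 2*(-sqrt(5)/2 - 1/2)*conj(1) + 5*(0)*conj(1) + 5*(0)*conj(1)]
      = (1/20)[(2) + (2) + (-sqrt(5) - 1) + (-1 + sqrt(5)) + (-1 + sqrt(5)) + (-sqrt(5) - 1) + (0) + (0)] = 0/20 = 0
  <chi_8*chi_1, chi_2> = (1/20)[1*(2)*conj(1) + 1*(2)*conj(1) + 2*(-sqrt(5)/2 - 1/2)*conj(1) + 2*(-1/2 + sqrt(5)/2)*conj(1) + 2*(-1/2 + sqrt(5)/2)*conj(1) + 2*(-sqrt(5)/2 - 1/2)*conj(1) + 5*(0)*conj(-1) + 5*(0)*conj(-1)]
      = (1/20)[(2) + (2) + (-sqrt(5) - 1) + (-1 + sqrt(5)) + (-1 + sqrt(5)) + (-sqrt(5) - 1) + (0) + (0)] = 0/20 = 0
  <chi_8*chi_1, chi_3> = (1/20)[1*(2)*conj(1) + 1*(2)*conj(-1) + 2*(-sqrt(5)/2 - 1/2)*conj(-1) + 2*(-1/2 + sqrt(5)/2)*conj(1) + 2*(-1/2 + sqrt(5)/2)*conj(-1) + 2*(-sqrt(5)/2 - 1/2)*conj(1) + 5*(0)*conj(1) + 5*(0)*conj(-1)]
      = (1/20)[(2) + (-2) + (1 + sqrt(5)) + (-1 + sqrt(5)) + (1 - sqrt(5)) + (-sqrt(5) - 1) + (0) + (0)] = 0/20 = 0
  <chi_8*chi_1, chi_4> = (1/20)[1*(2)*conj(1) + 1*(2)*conj(-1) + 2*(-sqrt(5)/2 - 1/2)*conj(-1) + 2*(-1/2 + sqrt(5)/2)*conj(1) + 2*(-1/2 + sqrt(5)/2)*conj(-1) + 2*(-sqrt(5)/2 - 1/2)*conj(1) + 5*(0)*conj(-1) + 5*(0)*conj(1)]
      = (1/20)[(2) + (-2) + (1 + sqrt(5)) + (-1 + sqrt(5)) + (1 - sqrt(5)) + (-sqrt(5) - 1) + (0) + (0)] = 0/20 = 0
  <chi_8*chi_1, chi_5> = (1/20)[1*(2)*conj(2) + 1*(2)*conj(-2) + 2*(-sqrt(5)/2 - 1/2)*conj(1/2 + sqrt(5)/2) + 2*(-1/2 + sqrt(5)/2)*conj(-1/2 + sqrt(5)/2) + 2*(-1/2 + sqrt(5)/2)*conj(1/2 - sqrt(5)/2) + 2*(-sqrt(5)/2 - 1/2)*conj(-sqrt(5)/2 - 1/2) + 5*(0)*conj(0) + 5*(0)*conj(0)]
      = (1/20)[(4) + (-4) + (-3 - sqrt(5)) + (3 - sqrt(5)) + (-3 + sqrt(5)) + (sqrt(5) + 3) + (0) + (0)] = 0/20 = 0
  <chi_8*chi_1, chi_6> = (1/20)[1*(2)*conj(2) + 1*(2)*conj(2) + 2*(-sqrt(5)/2 - 1/2)*conj(-1/2 + sqrt(5)/2) + 2*(-1/2 + sqrt(5)/2)*conj(-sqrt(5)/2 - 1/2) + 2*(-1/2 + sqrt(5)/2)*conj(-sqrt(5)/2 - 1/2) + 2*(-sqrt(5)/2 - 1/2)*conj(-1/2 + sqrt(5)/2) + 5*(0)*conj(0) + 5*(0)*conj(0)]
      = (1/20)[(4) + (4) + (-2) + (-2) + (-2) + (-2) + (0) + (0)] = 0/20 = 0
  <chi_8*chi_1, chi_7> = (1/20)[1*(2)*conj(2) + 1*(2)*conj(-2) + 2*(-sqrt(5)/2 - 1/2)*conj(1/2 - sqrt(5)/2) + 2*(-1/2 + sqrt(5)/2)*conj(-sqrt(5)/2 - 1/2) + 2*(-1/2 + sqrt(5)/2)*conj(1/2 + sqrt(5)/2) + 2*(-sqrt(5)/2 - 1/2)*conj(-1/2 + sqrt(5)/2) + 5*(0)*conj(0) + 5*(0)*conj(0)]
      = (1/20)[(4) + (-4) + (2) + (-2) + (2) + (-2) + (0) + (0)] = 0/20 = 0
  <chi_8*chi_1, chi_8> = (1/20)[1*(2)*conj(2) + 1*(2)*conj(2) + 2*(-sqrt(5)/2 - 1/2)*conj(-sqrt(5)/2 - 1/2) + 2*(-1/2 + sqrt(5)/2)*conj(-1/2 + sqrt(5)/2) + 2*(-1/2 + sqrt(5)/2)*conj(-1/2 + sqrt(5)/2) + 2*(-sqrt(5)/2 - 1/2)*conj(-sqrt(5)/2 - 1/2) + 5*(0)*conj(0) + 5*(0)*conj(0)]
      = (1/20)[(4) + (4) + (sqrt(5) + 3) + (3 - sqrt(5)) + (3 - sqrt(5)) + (sqrt(5) + 3) + (0) + (0)] = 20/20 = 1
Hence the multiplicities are chi_8: 1. Dimension check: dim(chi_8)*dim(chi_1) = 2*1 = 2 and sum (mult * dim) = 1*2 = 2.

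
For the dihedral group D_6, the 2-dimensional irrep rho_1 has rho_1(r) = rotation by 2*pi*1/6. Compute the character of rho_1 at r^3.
chi_{rho_1}(r^3) = 2*cos(2*pi*1*3/6) = -2

Why: rho_1(r^3) is rotation by angle 2*pi*1*3/6, whose trace is 2*cos(2*pi*1*3/6) = -2.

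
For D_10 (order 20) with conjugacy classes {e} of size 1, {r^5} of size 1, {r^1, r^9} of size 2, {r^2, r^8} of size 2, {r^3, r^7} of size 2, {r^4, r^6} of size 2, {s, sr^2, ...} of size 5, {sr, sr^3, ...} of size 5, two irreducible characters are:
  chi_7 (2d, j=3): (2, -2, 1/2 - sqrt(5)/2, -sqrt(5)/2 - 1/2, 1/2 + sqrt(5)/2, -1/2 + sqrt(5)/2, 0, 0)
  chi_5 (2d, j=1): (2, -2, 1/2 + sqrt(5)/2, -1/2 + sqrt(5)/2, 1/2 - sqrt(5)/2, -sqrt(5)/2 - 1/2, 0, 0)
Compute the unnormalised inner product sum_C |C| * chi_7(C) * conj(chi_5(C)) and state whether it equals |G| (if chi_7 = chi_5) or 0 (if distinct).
Sum = 0; so <chi_7, chi_5> = 0 (distinct irreducibles are orthogonal).

Reasoning: Compute term by term over conjugacy classes (|C| * chi_7(C) * conj(chi_5(C))):
  1*(2)*conj(2) + 1*(-2)*conj(-2) + 2*(1/2 - sqrt(5)/2)*conj(1/2 + sqrt(5)/2) + 2*(-sqrt(5)/2 - 1/2)*conj(-1/2 + sqrt(5)/2) + 2*(1/2 + sqrt(5)/2)*conj(1/2 - sqrt(5)/2) + 2*(-1/2 + sqrt(5)/2)*conj(-sqrt(5)/2 - 1/2) + 5*(0)*conj(0) + 5*(0)*conj(0)
  = (4) + (4) + (-2) + (-2) + (-2) + (-2) + (0) + (0)
  = 0.
Dividing by |G| = 20 gives 0/20 = 0, matching the row-orthogonality relation <chi_7, chi_5> = [chi_7 = chi_5].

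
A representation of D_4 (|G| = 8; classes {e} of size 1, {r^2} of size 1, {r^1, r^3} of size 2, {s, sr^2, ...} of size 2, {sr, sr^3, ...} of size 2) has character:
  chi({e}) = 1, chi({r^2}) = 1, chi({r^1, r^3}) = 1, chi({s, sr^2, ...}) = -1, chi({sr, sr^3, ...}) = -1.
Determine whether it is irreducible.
Irreducible: <chi, chi> = 1.

Why: <chi, chi> = (1/|G|) sum_C |C| * |chi(C)|^2 = (1/8)[1*|1|^2 + 1*|1|^2 + 2*|1|^2 + 2*|-1|^2 + 2*|-1|^2]
  = (1/8)[(1) + (1) + (2) + (2) + (2)] = 8/8 = 1.
A character is irreducible iff <chi, chi> = 1, so this representation is irreducible.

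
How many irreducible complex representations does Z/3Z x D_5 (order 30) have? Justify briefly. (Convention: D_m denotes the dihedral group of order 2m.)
12

The number of irreducible complex representations of a finite group equals its number of conjugacy classes. For a direct product, #classes(G x H) = #classes(G) * #classes(H). Z/3Z has 3 classes (abelian), D_5 has 4 classes, so 3 * 4 = 12, so Z/3Z x D_5 (order 30) has exactly 12 irreducible complex representations.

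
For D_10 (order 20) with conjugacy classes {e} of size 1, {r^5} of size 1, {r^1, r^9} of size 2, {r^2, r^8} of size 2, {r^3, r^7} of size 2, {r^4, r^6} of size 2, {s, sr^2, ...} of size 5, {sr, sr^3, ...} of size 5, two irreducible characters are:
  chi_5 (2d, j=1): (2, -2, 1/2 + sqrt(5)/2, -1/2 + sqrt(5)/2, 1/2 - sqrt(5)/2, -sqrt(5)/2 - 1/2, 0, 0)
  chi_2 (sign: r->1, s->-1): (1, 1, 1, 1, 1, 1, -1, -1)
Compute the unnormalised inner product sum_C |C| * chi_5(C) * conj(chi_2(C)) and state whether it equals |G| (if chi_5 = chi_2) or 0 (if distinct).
Sum = 0; so <chi_5, chi_2> = 0 (distinct irreducibles are orthogonal).

Why: Compute term by term over conjugacy classes (|C| * chi_5(C) * conj(chi_2(C))):
  1*(2)*conj(1) + 1*(-2)*conj(1) + 2*(1/2 + sqrt(5)/2)*conj(1) + 2*(-1/2 + sqrt(5)/2)*conj(1) + 2*(1/2 - sqrt(5)/2)*conj(1) + 2*(-sqrt(5)/2 - 1/2)*conj(1) + 5*(0)*conj(-1) + 5*(0)*conj(-1)
  = (2) + (-2) + (1 + sqrt(5)) + (-1 + sqrt(5)) + (1 - sqrt(5)) + (-sqrt(5) - 1) + (0) + (0)
  = 0.
Dividing by |G| = 20 gives 0/20 = 0, matching the row-orthogonality relation <chi_5, chi_2> = [chi_5 = chi_2].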